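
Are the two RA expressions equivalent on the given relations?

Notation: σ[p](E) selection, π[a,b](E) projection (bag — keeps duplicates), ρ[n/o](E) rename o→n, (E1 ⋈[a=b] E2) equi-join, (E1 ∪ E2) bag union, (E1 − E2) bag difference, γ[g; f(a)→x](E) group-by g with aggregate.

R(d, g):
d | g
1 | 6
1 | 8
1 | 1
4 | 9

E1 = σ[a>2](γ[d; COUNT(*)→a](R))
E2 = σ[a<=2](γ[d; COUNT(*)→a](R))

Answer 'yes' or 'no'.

E1 per-node cardinality:
  R → 4
  γ[d; COUNT(*)→a](R) → 2
  σ[a>2](γ[d; COUNT(*)→a](R)) → 1
E2 per-node cardinality:
  R → 4
  γ[d; COUNT(*)→a](R) → 2
  σ[a<=2](γ[d; COUNT(*)→a](R)) → 1

E1 result:
d | a
1 | 3
E2 result:
d | a
4 | 1
Witness: (1, 3) appears 1× in E1 but 0× in E2.

no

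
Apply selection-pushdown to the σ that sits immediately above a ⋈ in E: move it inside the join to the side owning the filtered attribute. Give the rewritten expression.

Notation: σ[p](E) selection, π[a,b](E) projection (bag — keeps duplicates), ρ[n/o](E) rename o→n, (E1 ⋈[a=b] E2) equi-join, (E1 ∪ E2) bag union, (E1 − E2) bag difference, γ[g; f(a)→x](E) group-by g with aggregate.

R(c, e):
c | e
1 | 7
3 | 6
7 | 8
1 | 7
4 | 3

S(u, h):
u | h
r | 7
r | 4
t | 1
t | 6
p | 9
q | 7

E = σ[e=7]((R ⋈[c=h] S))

σ filters on e, owned by the left side.
E' = (σ[e=7](R) ⋈[c=h] S)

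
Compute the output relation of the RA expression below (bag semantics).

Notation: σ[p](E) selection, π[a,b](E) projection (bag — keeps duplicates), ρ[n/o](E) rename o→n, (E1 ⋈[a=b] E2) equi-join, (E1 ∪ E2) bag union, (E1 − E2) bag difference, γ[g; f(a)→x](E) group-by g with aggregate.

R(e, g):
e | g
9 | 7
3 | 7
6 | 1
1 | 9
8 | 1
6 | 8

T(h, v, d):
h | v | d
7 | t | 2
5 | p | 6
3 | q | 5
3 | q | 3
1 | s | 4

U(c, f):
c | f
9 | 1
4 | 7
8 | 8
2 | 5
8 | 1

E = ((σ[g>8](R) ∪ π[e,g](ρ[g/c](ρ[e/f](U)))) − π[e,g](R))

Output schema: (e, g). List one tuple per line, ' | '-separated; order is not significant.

Row counts bottom-up:
  R → 6
  σ[g>8](R) → 1
  U → 5
  ρ[e/f](U) → 5
  ρ[g/c](ρ[e/f](U)) → 5
  π[e,g](ρ[g/c](ρ[e/f](U))) → 5
  (σ[g>8](R) ∪ π[e,g](ρ[g/c](ρ[e/f](U)))) → 6
  R → 6
  π[e,g](R) → 6
  ((σ[g>8](R) ∪ π[e,g](ρ[g/c](ρ[e/f](U)))) − π[e,g](R)) → 5

== RESULT ==
e | g
1 | 8
1 | 9
5 | 2
7 | 4
8 | 8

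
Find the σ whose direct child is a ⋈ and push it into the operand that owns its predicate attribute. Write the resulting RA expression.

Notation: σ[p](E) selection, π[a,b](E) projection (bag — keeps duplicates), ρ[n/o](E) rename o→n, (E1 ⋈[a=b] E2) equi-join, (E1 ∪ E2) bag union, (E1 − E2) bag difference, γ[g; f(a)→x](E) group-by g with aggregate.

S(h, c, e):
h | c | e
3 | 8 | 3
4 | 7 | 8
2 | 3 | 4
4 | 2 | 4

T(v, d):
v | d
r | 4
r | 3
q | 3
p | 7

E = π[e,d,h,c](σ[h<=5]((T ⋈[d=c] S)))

σ filters on h, owned by the right side.
E' = π[e,d,h,c]((T ⋈[d=c] σ[h<=5](S)))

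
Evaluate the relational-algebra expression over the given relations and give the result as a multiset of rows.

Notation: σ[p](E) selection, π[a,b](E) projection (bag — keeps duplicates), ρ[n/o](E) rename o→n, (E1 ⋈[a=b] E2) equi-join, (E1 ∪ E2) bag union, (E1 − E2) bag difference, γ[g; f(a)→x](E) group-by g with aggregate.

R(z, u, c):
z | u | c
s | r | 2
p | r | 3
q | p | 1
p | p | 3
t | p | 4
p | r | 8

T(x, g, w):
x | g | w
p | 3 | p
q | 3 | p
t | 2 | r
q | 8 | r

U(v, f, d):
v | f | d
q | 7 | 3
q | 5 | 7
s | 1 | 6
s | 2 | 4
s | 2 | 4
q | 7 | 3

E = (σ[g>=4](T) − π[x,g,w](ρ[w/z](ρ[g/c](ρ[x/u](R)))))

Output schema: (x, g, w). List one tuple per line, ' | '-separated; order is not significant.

Per-node cardinality:
  T → 4
  σ[g>=4](T) → 1
  R → 6
  ρ[x/u](R) → 6
  ρ[g/c](ρ[x/u](R)) → 6
  ρ[w/z](ρ[g/c](ρ[x/u](R))) → 6
  π[x,g,w](ρ[w/z](ρ[g/c](ρ[x/u](R)))) → 6
  (σ[g>=4](T) − π[x,g,w](ρ[w/z](ρ[g/c](ρ[x/u](R))))) → 1

== RESULT ==
x | g | w
q | 8 | r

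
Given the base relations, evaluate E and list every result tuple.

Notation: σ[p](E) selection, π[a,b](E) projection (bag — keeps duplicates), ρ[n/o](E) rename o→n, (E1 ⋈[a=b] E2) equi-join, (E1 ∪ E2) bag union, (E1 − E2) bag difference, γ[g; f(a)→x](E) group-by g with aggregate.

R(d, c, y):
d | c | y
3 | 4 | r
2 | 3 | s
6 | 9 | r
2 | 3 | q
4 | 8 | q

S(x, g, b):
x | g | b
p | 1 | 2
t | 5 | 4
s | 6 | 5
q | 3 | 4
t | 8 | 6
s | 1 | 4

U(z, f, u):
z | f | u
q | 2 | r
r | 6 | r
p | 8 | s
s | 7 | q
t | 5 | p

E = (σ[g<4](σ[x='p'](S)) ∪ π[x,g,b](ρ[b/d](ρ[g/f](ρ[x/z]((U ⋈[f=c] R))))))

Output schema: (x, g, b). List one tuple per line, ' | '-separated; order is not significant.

Subexpression sizes:
  S → 6
  σ[x='p'](S) → 1
  σ[g<4](σ[x='p'](S)) → 1
  U → 5
  R → 5
  (U ⋈[f=c] R) → 1
  ρ[x/z]((U ⋈[f=c] R)) → 1
  ρ[g/f](ρ[x/z]((U ⋈[f=c] R))) → 1
  ρ[b/d](ρ[g/f](ρ[x/z]((U ⋈[f=c] R)))) → 1
  π[x,g,b](ρ[b/d](ρ[g/f](ρ[x/z]((U ⋈[f=c] R))))) → 1
  (σ[g<4](σ[x='p'](S)) ∪ π[x,g,b](ρ[b/d](ρ[g/f](ρ[x/z]((U ⋈[f=c] R)))))) → 2

== RESULT ==
x | g | b
p | 1 | 2
p | 8 | 4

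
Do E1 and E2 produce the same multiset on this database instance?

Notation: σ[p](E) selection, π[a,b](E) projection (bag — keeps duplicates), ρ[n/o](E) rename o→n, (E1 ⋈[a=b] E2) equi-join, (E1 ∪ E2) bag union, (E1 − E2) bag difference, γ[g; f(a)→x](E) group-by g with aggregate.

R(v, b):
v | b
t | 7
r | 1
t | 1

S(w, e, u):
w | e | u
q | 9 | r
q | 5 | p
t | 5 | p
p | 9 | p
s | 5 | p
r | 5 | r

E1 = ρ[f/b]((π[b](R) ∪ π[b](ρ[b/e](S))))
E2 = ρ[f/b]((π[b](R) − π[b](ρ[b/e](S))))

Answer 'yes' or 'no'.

E1 subexpression sizes:
  R → 3
  π[b](R) → 3
  S → 6
  ρ[b/e](S) → 6
  π[b](ρ[b/e](S)) → 6
  (π[b](R) ∪ π[b](ρ[b/e](S))) → 9
  ρ[f/b]((π[b](R) ∪ π[b](ρ[b/e](S)))) → 9
E2 subexpression sizes:
  R → 3
  π[b](R) → 3
  S → 6
  ρ[b/e](S) → 6
  π[b](ρ[b/e](S)) → 6
  (π[b](R) − π[b](ρ[b/e](S))) → 3
  ρ[f/b]((π[b](R) − π[b](ρ[b/e](S)))) → 3

E1 result:
f
1
1
5
5
5
5
7
9
9
E2 result:
f
1
1
7
Witness: (5,) appears 4× in E1 but 0× in E2.

no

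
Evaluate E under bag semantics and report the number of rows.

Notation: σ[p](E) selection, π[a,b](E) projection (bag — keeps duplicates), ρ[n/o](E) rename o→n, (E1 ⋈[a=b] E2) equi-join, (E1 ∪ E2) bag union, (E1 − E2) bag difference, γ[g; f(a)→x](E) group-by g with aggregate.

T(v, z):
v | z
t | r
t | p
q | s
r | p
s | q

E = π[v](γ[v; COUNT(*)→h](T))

Row counts bottom-up:
  T → 5
  γ[v; COUNT(*)→h](T) → 4
  π[v](γ[v; COUNT(*)→h](T)) → 4

|E| = 4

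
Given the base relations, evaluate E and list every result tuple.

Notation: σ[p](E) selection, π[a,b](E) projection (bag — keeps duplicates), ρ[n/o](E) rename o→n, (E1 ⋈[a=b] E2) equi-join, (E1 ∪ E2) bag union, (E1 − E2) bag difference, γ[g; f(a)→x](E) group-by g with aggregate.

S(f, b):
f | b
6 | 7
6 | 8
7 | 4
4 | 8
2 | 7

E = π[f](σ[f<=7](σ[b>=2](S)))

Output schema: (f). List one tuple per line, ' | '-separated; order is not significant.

Stepwise |·|:
  S → 5
  σ[b>=2](S) → 5
  σ[f<=7](σ[b>=2](S)) → 5
  π[f](σ[f<=7](σ[b>=2](S))) → 5

== RESULT ==
f
2
4
6
6
7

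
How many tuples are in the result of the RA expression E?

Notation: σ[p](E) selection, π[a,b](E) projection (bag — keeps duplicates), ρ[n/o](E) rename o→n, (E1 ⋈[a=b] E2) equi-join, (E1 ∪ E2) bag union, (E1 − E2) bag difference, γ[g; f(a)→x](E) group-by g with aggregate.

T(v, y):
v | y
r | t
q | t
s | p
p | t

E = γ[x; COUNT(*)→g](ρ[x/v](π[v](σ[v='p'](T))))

Per-node cardinality:
  T → 4
  σ[v='p'](T) → 1
  π[v](σ[v='p'](T)) → 1
  ρ[x/v](π[v](σ[v='p'](T))) → 1
  γ[x; COUNT(*)→g](ρ[x/v](π[v](σ[v='p'](T)))) → 1

|E| = 1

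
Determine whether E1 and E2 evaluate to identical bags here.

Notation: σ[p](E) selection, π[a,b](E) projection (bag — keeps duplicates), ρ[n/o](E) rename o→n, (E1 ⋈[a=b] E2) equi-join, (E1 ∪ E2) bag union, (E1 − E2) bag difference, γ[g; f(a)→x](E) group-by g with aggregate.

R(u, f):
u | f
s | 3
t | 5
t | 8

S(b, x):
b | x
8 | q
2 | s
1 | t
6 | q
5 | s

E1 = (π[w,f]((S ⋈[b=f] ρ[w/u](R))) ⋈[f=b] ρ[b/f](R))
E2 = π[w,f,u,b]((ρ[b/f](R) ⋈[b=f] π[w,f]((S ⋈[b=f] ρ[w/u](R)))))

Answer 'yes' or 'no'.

E1 subexpression sizes:
  S → 5
  R → 3
  ρ[w/u](R) → 3
  (S ⋈[b=f] ρ[w/u](R)) → 2
  π[w,f]((S ⋈[b=f] ρ[w/u](R))) → 2
  R → 3
  ρ[b/f](R) → 3
  (π[w,f]((S ⋈[b=f] ρ[w/u](R))) ⋈[f=b] ρ[b/f](R)) → 2
E2 subexpression sizes:
  R → 3
  ρ[b/f](R) → 3
  S → 5
  R → 3
  ρ[w/u](R) → 3
  (S ⋈[b=f] ρ[w/u](R)) → 2
  π[w,f]((S ⋈[b=f] ρ[w/u](R))) → 2
  (ρ[b/f](R) ⋈[b=f] π[w,f]((S ⋈[b=f] ρ[w/u](R)))) → 2
  π[w,f,u,b]((ρ[b/f](R) ⋈[b=f] π[w,f]((S ⋈[b=f] ρ[w/u](R))))) → 2

E1 and E2 produce the same multiset:
w | f | u | b
t | 5 | t | 5
t | 8 | t | 8

yes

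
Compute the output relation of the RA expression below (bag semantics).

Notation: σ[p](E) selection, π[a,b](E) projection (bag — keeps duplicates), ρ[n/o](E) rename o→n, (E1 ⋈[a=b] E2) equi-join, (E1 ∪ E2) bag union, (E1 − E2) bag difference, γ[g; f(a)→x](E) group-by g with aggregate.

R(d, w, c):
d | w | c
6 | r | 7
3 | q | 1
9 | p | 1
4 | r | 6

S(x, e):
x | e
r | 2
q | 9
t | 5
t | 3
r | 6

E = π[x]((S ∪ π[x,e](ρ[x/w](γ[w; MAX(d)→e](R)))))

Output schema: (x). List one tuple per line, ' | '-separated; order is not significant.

Stepwise |·|:
  S → 5
  R → 4
  γ[w; MAX(d)→e](R) → 3
  ρ[x/w](γ[w; MAX(d)→e](R)) → 3
  π[x,e](ρ[x/w](γ[w; MAX(d)→e](R))) → 3
  (S ∪ π[x,e](ρ[x/w](γ[w; MAX(d)→e](R)))) → 8
  π[x]((S ∪ π[x,e](ρ[x/w](γ[w; MAX(d)→e](R))))) → 8

== RESULT ==
x
p
q
q
r
r
r
t
t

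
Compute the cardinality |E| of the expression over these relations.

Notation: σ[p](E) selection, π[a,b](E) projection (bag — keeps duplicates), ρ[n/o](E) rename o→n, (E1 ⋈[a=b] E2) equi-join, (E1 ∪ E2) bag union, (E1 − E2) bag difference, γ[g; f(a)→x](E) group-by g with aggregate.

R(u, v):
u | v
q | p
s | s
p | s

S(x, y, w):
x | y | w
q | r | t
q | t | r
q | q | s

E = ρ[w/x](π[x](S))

Subexpression sizes:
  S → 3
  π[x](S) → 3
  ρ[w/x](π[x](S)) → 3

|E| = 3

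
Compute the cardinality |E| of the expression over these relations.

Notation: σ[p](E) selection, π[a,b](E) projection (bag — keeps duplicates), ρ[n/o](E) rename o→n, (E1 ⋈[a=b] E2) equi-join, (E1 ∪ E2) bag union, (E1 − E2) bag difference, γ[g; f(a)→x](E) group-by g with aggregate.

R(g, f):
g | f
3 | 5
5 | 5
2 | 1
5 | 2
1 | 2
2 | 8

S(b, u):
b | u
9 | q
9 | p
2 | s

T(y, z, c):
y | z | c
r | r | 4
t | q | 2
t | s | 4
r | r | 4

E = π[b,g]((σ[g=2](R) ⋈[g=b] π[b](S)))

Subexpression sizes:
  R → 6
  σ[g=2](R) → 2
  S → 3
  π[b](S) → 3
  (σ[g=2](R) ⋈[g=b] π[b](S)) → 2
  π[b,g]((σ[g=2](R) ⋈[g=b] π[b](S))) → 2

|E| = 2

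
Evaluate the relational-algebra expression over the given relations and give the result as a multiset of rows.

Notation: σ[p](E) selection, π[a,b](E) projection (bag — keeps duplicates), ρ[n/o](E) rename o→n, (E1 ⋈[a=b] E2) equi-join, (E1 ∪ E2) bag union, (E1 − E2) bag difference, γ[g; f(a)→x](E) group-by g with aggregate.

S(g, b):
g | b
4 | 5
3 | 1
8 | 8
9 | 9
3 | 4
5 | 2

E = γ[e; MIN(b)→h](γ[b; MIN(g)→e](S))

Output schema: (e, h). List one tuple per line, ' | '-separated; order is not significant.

Row counts bottom-up:
  S → 6
  γ[b; MIN(g)→e](S) → 6
  γ[e; MIN(b)→h](γ[b; MIN(g)→e](S)) → 5

== RESULT ==
e | h
3 | 1
4 | 5
5 | 2
8 | 8
9 | 9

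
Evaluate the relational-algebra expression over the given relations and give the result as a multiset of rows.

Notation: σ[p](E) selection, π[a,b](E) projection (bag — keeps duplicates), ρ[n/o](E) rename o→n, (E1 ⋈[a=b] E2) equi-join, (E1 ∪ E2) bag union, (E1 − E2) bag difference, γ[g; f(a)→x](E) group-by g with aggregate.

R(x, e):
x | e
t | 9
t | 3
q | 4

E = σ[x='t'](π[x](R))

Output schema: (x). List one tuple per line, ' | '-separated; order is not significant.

Stepwise |·|:
  R → 3
  π[x](R) → 3
  σ[x='t'](π[x](R)) → 2

== RESULT ==
x
t
t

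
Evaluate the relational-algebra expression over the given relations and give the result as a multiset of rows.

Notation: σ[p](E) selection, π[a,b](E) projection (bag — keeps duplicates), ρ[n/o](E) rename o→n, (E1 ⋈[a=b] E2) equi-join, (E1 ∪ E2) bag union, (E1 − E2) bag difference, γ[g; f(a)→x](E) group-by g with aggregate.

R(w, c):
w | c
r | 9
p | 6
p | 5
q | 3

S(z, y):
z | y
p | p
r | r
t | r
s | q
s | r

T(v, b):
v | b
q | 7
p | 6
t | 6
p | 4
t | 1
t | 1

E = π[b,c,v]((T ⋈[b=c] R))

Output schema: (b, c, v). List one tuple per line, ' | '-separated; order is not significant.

Stepwise |·|:
  T → 6
  R → 4
  (T ⋈[b=c] R) → 2
  π[b,c,v]((T ⋈[b=c] R)) → 2

== RESULT ==
b | c | v
6 | 6 | p
6 | 6 | t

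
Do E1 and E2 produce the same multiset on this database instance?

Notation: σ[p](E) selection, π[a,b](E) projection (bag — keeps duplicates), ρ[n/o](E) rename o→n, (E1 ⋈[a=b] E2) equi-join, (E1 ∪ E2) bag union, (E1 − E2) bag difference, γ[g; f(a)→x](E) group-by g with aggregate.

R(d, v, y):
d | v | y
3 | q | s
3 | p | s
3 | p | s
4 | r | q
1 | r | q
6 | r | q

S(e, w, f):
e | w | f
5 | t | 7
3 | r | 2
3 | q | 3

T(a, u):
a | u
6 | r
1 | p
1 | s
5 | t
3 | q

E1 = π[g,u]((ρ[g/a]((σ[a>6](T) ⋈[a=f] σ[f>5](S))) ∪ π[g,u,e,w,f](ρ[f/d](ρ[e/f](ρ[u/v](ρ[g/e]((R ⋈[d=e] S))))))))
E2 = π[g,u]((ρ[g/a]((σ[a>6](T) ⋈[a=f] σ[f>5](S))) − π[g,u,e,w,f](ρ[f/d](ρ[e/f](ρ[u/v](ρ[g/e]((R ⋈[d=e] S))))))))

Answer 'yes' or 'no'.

E1 stepwise |·|:
  T → 5
  σ[a>6](T) → 0
  S → 3
  σ[f>5](S) → 1
  (σ[a>6](T) ⋈[a=f] σ[f>5](S)) → 0
  ρ[g/a]((σ[a>6](T) ⋈[a=f] σ[f>5](S))) → 0
  R → 6
  S → 3
  (R ⋈[d=e] S) → 6
  ρ[g/e]((R ⋈[d=e] S)) → 6
  ρ[u/v](ρ[g/e]((R ⋈[d=e] S))) → 6
  ρ[e/f](ρ[u/v](ρ[g/e]((R ⋈[d=e] S)))) → 6
  ρ[f/d](ρ[e/f](ρ[u/v](ρ[g/e]((R ⋈[d=e] S))))) → 6
  π[g,u,e,w,f](ρ[f/d](ρ[e/f](ρ[u/v](ρ[g/e]((R ⋈[d=e] S)))))) → 6
  (ρ[g/a]((σ[a>6](T) ⋈[a=f] σ[f>5](S))) ∪ π[g,u,e,w,f](ρ[f/d](ρ[e/f](ρ[u/v](ρ[g/e]((R ⋈[d=e] S))))))) → 6
  π[g,u]((ρ[g/a]((σ[a>6](T) ⋈[a=f] σ[f>5](S))) ∪ π[g,u,e,w,f](ρ[f/d](ρ[e/f](ρ[u/v](ρ[g/e]((R ⋈[d=e] S)))))))) → 6
E2 stepwise |·|:
  T → 5
  σ[a>6](T) → 0
  S → 3
  σ[f>5](S) → 1
  (σ[a>6](T) ⋈[a=f] σ[f>5](S)) → 0
  ρ[g/a]((σ[a>6](T) ⋈[a=f] σ[f>5](S))) → 0
  R → 6
  S → 3
  (R ⋈[d=e] S) → 6
  ρ[g/e]((R ⋈[d=e] S)) → 6
  ρ[u/v](ρ[g/e]((R ⋈[d=e] S))) → 6
  ρ[e/f](ρ[u/v](ρ[g/e]((R ⋈[d=e] S)))) → 6
  ρ[f/d](ρ[e/f](ρ[u/v](ρ[g/e]((R ⋈[d=e] S))))) → 6
  π[g,u,e,w,f](ρ[f/d](ρ[e/f](ρ[u/v](ρ[g/e]((R ⋈[d=e] S)))))) → 6
  (ρ[g/a]((σ[a>6](T) ⋈[a=f] σ[f>5](S))) − π[g,u,e,w,f](ρ[f/d](ρ[e/f](ρ[u/v](ρ[g/e]((R ⋈[d=e] S))))))) → 0
  π[g,u]((ρ[g/a]((σ[a>6](T) ⋈[a=f] σ[f>5](S))) − π[g,u,e,w,f](ρ[f/d](ρ[e/f](ρ[u/v](ρ[g/e]((R ⋈[d=e] S)))))))) → 0

E1 result:
g | u
3 | p
3 | p
3 | p
3 | p
3 | q
3 | q
E2 result:
g | u
(0 rows)
Witness: (3, 'p') appears 4× in E1 but 0× in E2.

no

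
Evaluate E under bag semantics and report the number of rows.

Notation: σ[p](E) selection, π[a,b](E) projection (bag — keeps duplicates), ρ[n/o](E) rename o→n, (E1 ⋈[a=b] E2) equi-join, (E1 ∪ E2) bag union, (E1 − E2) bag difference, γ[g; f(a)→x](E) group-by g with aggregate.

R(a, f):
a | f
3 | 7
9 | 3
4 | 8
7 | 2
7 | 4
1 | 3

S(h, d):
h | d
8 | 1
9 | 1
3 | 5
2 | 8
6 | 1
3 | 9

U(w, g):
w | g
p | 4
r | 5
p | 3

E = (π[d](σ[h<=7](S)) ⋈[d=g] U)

Row counts bottom-up:
  S → 6
  σ[h<=7](S) → 4
  π[d](σ[h<=7](S)) → 4
  U → 3
  (π[d](σ[h<=7](S)) ⋈[d=g] U) → 1

|E| = 1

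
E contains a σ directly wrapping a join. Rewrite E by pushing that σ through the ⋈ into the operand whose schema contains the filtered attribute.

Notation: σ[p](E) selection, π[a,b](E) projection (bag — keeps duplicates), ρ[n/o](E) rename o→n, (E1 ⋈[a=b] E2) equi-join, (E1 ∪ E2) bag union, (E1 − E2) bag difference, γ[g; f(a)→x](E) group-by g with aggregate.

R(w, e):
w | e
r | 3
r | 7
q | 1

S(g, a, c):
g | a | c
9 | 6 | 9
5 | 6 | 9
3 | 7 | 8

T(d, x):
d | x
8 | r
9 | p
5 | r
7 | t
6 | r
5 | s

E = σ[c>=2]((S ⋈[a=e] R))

σ filters on c, owned by the left side.
E' = (σ[c>=2](S) ⋈[a=e] R)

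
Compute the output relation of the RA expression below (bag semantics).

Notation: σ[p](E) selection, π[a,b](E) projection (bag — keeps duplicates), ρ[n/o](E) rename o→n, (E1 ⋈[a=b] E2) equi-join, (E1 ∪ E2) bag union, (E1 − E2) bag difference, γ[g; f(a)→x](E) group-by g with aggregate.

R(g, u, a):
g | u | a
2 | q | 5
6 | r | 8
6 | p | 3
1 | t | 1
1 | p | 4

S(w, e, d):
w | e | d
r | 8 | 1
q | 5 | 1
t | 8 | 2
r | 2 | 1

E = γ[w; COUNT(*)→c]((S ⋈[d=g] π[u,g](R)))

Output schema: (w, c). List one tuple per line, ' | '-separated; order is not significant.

Stepwise |·|:
  S → 4
  R → 5
  π[u,g](R) → 5
  (S ⋈[d=g] π[u,g](R)) → 7
  γ[w; COUNT(*)→c]((S ⋈[d=g] π[u,g](R))) → 3

== RESULT ==
w | c
q | 2
r | 4
t | 1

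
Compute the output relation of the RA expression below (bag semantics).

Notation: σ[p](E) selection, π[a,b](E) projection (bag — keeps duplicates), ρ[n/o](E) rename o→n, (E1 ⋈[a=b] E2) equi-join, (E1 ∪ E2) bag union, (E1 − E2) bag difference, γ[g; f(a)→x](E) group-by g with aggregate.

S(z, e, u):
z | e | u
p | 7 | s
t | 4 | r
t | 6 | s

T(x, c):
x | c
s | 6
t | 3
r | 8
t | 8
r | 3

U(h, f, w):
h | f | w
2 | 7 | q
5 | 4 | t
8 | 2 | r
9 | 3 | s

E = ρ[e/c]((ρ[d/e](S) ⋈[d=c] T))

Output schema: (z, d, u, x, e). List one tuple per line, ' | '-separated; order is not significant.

Row counts bottom-up:
  S → 3
  ρ[d/e](S) → 3
  T → 5
  (ρ[d/e](S) ⋈[d=c] T) → 1
  ρ[e/c]((ρ[d/e](S) ⋈[d=c] T)) → 1

== RESULT ==
z | d | u | x | e
t | 6 | s | s | 6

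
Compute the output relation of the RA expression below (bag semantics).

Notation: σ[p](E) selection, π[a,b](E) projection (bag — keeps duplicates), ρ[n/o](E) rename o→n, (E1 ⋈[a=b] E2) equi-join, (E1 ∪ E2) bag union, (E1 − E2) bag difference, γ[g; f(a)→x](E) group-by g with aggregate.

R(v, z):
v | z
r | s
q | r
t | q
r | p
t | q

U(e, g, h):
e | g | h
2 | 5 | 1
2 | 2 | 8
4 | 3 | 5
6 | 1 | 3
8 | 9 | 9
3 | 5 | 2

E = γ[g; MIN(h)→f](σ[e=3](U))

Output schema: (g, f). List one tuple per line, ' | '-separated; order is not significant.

Subexpression sizes:
  U → 6
  σ[e=3](U) → 1
  γ[g; MIN(h)→f](σ[e=3](U)) → 1

== RESULT ==
g | f
5 | 2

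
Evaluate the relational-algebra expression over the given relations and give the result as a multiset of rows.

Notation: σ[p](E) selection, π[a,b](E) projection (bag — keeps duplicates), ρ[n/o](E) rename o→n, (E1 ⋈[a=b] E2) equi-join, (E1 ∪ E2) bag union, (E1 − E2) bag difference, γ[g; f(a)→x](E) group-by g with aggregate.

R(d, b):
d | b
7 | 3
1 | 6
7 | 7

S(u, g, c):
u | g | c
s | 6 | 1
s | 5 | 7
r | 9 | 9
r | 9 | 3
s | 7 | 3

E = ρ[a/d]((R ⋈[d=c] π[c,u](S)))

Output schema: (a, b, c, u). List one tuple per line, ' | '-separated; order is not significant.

Row counts bottom-up:
  R → 3
  S → 5
  π[c,u](S) → 5
  (R ⋈[d=c] π[c,u](S)) → 3
  ρ[a/d]((R ⋈[d=c] π[c,u](S))) → 3

== RESULT ==
a | b | c | u
1 | 6 | 1 | s
7 | 3 | 7 | s
7 | 7 | 7 | s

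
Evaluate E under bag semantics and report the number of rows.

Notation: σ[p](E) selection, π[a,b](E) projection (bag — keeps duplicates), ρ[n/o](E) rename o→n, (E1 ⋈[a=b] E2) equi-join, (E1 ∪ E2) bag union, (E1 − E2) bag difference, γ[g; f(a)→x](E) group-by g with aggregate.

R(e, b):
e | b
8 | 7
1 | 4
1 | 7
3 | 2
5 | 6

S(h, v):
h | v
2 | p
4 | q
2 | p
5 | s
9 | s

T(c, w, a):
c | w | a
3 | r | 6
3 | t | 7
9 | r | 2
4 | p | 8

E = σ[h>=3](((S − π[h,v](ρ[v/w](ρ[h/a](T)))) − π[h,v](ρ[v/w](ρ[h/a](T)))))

Row counts bottom-up:
  S → 5
  T → 4
  ρ[h/a](T) → 4
  ρ[v/w](ρ[h/a](T)) → 4
  π[h,v](ρ[v/w](ρ[h/a](T))) → 4
  (S − π[h,v](ρ[v/w](ρ[h/a](T)))) → 5
  T → 4
  ρ[h/a](T) → 4
  ρ[v/w](ρ[h/a](T)) → 4
  π[h,v](ρ[v/w](ρ[h/a](T))) → 4
  ((S − π[h,v](ρ[v/w](ρ[h/a](T)))) − π[h,v](ρ[v/w](ρ[h/a](T)))) → 5
  σ[h>=3](((S − π[h,v](ρ[v/w](ρ[h/a](T)))) − π[h,v](ρ[v/w](ρ[h/a](T))))) → 3

|E| = 3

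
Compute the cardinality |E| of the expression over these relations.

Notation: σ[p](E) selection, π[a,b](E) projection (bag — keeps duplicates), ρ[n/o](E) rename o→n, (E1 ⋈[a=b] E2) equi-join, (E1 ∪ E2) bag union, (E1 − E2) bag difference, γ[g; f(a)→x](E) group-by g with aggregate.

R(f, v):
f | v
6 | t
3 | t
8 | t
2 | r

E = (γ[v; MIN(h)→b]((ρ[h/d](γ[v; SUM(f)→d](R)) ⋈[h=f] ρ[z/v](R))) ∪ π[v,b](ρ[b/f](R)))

Row counts bottom-up:
  R → 4
  γ[v; SUM(f)→d](R) → 2
  ρ[h/d](γ[v; SUM(f)→d](R)) → 2
  R → 4
  ρ[z/v](R) → 4
  (ρ[h/d](γ[v; SUM(f)→d](R)) ⋈[h=f] ρ[z/v](R)) → 1
  γ[v; MIN(h)→b]((ρ[h/d](γ[v; SUM(f)→d](R)) ⋈[h=f] ρ[z/v](R))) → 1
  R → 4
  ρ[b/f](R) → 4
  π[v,b](ρ[b/f](R)) → 4
  (γ[v; MIN(h)→b]((ρ[h/d](γ[v; SUM(f)→d](R)) ⋈[h=f] ρ[z/v](R))) ∪ π[v,b](ρ[b/f](R))) → 5

|E| = 5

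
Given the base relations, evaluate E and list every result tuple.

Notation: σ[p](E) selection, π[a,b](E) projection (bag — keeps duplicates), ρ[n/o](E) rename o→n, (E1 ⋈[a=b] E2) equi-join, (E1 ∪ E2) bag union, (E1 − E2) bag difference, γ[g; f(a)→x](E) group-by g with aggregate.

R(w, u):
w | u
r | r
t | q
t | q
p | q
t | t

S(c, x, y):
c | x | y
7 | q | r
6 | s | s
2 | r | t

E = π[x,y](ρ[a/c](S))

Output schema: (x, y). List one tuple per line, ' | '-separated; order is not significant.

Stepwise |·|:
  S → 3
  ρ[a/c](S) → 3
  π[x,y](ρ[a/c](S)) → 3

== RESULT ==
x | y
q | r
r | t
s | s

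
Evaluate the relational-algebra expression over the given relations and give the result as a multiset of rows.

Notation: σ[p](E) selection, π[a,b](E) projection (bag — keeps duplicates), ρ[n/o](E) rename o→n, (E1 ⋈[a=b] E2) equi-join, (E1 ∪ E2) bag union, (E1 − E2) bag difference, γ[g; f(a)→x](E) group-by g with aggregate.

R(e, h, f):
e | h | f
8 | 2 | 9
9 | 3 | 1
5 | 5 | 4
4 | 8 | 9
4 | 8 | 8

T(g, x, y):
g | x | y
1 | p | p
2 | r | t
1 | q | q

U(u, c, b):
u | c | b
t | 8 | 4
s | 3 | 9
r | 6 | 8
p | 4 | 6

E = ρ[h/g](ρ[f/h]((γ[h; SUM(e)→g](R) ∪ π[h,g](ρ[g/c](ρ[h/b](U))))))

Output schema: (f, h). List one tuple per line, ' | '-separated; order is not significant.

Stepwise |·|:
  R → 5
  γ[h; SUM(e)→g](R) → 4
  U → 4
  ρ[h/b](U) → 4
  ρ[g/c](ρ[h/b](U)) → 4
  π[h,g](ρ[g/c](ρ[h/b](U))) → 4
  (γ[h; SUM(e)→g](R) ∪ π[h,g](ρ[g/c](ρ[h/b](U)))) → 8
  ρ[f/h]((γ[h; SUM(e)→g](R) ∪ π[h,g](ρ[g/c](ρ[h/b](U))))) → 8
  ρ[h/g](ρ[f/h]((γ[h; SUM(e)→g](R) ∪ π[h,g](ρ[g/c](ρ[h/b](U)))))) → 8

== RESULT ==
f | h
2 | 8
3 | 9
4 | 8
5 | 5
6 | 4
8 | 6
8 | 8
9 | 3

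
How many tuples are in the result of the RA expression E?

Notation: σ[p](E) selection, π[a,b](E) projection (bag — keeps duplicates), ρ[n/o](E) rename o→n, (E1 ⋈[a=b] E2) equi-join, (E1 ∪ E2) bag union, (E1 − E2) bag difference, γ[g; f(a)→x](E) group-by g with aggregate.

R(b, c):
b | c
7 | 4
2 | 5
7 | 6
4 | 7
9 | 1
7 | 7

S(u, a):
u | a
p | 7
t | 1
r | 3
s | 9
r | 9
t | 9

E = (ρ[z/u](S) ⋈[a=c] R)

Subexpression sizes:
  S → 6
  ρ[z/u](S) → 6
  R → 6
  (ρ[z/u](S) ⋈[a=c] R) → 3

|E| = 3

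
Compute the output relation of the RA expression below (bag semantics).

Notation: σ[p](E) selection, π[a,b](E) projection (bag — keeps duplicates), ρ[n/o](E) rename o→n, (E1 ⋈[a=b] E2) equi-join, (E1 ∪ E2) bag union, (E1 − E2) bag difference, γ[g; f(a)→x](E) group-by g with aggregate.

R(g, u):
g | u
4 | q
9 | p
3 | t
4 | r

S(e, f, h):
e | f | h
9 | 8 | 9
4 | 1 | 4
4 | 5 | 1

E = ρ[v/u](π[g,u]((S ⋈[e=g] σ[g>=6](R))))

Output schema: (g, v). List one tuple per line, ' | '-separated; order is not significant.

Row counts bottom-up:
  S → 3
  R → 4
  σ[g>=6](R) → 1
  (S ⋈[e=g] σ[g>=6](R)) → 1
  π[g,u]((S ⋈[e=g] σ[g>=6](R))) → 1
  ρ[v/u](π[g,u]((S ⋈[e=g] σ[g>=6](R)))) → 1

== RESULT ==
g | v
9 | p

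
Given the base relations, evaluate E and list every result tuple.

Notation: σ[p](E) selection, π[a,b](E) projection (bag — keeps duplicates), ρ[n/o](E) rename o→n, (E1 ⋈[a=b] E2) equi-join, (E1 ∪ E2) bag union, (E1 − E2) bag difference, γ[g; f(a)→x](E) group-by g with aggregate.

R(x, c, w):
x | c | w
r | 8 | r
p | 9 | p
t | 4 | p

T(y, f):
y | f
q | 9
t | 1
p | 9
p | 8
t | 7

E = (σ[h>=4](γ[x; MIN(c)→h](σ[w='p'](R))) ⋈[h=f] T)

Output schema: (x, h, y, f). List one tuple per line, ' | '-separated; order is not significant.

Per-node cardinality:
  R → 3
  σ[w='p'](R) → 2
  γ[x; MIN(c)→h](σ[w='p'](R)) → 2
  σ[h>=4](γ[x; MIN(c)→h](σ[w='p'](R))) → 2
  T → 5
  (σ[h>=4](γ[x; MIN(c)→h](σ[w='p'](R))) ⋈[h=f] T) → 2

== RESULT ==
x | h | y | f
p | 9 | p | 9
p | 9 | q | 9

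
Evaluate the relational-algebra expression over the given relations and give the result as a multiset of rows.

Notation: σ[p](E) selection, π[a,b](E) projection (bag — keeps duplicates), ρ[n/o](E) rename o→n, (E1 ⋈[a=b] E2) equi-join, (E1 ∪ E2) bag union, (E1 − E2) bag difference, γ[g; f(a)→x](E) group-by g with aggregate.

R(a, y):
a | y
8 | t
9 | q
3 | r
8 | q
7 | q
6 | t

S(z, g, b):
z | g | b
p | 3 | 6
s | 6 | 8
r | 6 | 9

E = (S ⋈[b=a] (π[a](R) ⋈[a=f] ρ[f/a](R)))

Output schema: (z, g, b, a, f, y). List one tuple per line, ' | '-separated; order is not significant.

Stepwise |·|:
  S → 3
  R → 6
  π[a](R) → 6
  R → 6
  ρ[f/a](R) → 6
  (π[a](R) ⋈[a=f] ρ[f/a](R)) → 8
  (S ⋈[b=a] (π[a](R) ⋈[a=f] ρ[f/a](R))) → 6

== RESULT ==
z | g | b | a | f | y
p | 3 | 6 | 6 | 6 | t
r | 6 | 9 | 9 | 9 | q
s | 6 | 8 | 8 | 8 | q
s | 6 | 8 | 8 | 8 | q
s | 6 | 8 | 8 | 8 | t
s | 6 | 8 | 8 | 8 | t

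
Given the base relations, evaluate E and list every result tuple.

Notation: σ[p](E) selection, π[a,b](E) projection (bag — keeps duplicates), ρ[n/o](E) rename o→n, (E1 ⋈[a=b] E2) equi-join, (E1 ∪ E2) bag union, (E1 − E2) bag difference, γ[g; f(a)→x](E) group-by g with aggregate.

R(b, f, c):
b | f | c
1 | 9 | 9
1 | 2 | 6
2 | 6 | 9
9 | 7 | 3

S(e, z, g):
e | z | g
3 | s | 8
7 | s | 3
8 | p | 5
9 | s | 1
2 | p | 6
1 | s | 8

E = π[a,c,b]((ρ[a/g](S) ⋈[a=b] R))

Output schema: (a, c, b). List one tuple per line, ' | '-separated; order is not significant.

Stepwise |·|:
  S → 6
  ρ[a/g](S) → 6
  R → 4
  (ρ[a/g](S) ⋈[a=b] R) → 2
  π[a,c,b]((ρ[a/g](S) ⋈[a=b] R)) → 2

== RESULT ==
a | c | b
1 | 6 | 1
1 | 9 | 1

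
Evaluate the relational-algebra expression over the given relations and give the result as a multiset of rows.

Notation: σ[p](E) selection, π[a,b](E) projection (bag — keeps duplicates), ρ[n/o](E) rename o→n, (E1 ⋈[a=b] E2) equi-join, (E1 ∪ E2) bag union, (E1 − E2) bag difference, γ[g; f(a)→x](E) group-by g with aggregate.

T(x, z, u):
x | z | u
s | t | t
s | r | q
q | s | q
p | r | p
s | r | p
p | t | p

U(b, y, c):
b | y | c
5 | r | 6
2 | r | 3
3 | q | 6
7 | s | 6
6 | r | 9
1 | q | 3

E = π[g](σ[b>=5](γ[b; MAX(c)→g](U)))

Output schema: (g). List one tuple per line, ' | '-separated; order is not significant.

Row counts bottom-up:
  U → 6
  γ[b; MAX(c)→g](U) → 6
  σ[b>=5](γ[b; MAX(c)→g](U)) → 3
  π[g](σ[b>=5](γ[b; MAX(c)→g](U))) → 3

== RESULT ==
g
6
6
9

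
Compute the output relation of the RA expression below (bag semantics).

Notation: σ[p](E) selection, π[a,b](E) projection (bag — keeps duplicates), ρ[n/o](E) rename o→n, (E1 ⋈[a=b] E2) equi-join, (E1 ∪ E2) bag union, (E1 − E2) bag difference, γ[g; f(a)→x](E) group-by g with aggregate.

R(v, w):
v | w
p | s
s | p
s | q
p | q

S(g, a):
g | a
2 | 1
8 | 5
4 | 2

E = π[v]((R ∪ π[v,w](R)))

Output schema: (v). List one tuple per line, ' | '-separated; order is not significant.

Row counts bottom-up:
  R → 4
  R → 4
  π[v,w](R) → 4
  (R ∪ π[v,w](R)) → 8
  π[v]((R ∪ π[v,w](R))) → 8

== RESULT ==
v
p
p
p
p
s
s
s
s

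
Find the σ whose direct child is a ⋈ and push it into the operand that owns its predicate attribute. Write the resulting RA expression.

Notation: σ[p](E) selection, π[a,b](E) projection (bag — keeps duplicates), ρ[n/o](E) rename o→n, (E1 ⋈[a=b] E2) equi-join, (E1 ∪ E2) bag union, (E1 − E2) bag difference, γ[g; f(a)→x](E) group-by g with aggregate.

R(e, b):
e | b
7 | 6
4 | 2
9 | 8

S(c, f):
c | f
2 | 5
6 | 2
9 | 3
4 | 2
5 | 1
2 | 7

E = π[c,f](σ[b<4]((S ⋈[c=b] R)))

σ filters on b, owned by the right side.
E' = π[c,f]((S ⋈[c=b] σ[b<4](R)))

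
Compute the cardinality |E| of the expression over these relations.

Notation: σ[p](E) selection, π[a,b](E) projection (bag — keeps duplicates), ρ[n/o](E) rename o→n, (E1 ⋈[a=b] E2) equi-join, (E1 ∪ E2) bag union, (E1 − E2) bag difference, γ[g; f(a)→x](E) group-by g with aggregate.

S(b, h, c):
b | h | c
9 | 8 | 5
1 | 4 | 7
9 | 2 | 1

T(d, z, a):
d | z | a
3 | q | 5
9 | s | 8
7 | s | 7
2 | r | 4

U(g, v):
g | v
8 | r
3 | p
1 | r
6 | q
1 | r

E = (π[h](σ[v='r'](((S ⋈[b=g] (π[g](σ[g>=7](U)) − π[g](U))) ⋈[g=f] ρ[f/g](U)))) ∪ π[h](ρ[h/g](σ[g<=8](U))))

Subexpression sizes:
  S → 3
  U → 5
  σ[g>=7](U) → 1
  π[g](σ[g>=7](U)) → 1
  U → 5
  π[g](U) → 5
  (π[g](σ[g>=7](U)) − π[g](U)) → 0
  (S ⋈[b=g] (π[g](σ[g>=7](U)) − π[g](U))) → 0
  U → 5
  ρ[f/g](U) → 5
  ((S ⋈[b=g] (π[g](σ[g>=7](U)) − π[g](U))) ⋈[g=f] ρ[f/g](U)) → 0
  σ[v='r'](((S ⋈[b=g] (π[g](σ[g>=7](U)) − π[g](U))) ⋈[g=f] ρ[f/g](U))) → 0
  π[h](σ[v='r'](((S ⋈[b=g] (π[g](σ[g>=7](U)) − π[g](U))) ⋈[g=f] ρ[f/g](U)))) → 0
  U → 5
  σ[g<=8](U) → 5
  ρ[h/g](σ[g<=8](U)) → 5
  π[h](ρ[h/g](σ[g<=8](U))) → 5
  (π[h](σ[v='r'](((S ⋈[b=g] (π[g](σ[g>=7](U)) − π[g](U))) ⋈[g=f] ρ[f/g](U)))) ∪ π[h](ρ[h/g](σ[g<=8](U)))) → 5

|E| = 5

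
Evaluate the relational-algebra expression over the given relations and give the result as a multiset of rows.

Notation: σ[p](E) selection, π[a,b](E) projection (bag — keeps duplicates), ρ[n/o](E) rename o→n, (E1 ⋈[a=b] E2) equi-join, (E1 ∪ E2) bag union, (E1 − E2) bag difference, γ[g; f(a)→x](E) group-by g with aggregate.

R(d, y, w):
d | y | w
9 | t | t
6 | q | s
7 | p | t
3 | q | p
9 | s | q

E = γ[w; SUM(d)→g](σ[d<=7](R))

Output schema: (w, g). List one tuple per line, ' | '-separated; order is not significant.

Per-node cardinality:
  R → 5
  σ[d<=7](R) → 3
  γ[w; SUM(d)→g](σ[d<=7](R)) → 3

== RESULT ==
w | g
p | 3
s | 6
t | 7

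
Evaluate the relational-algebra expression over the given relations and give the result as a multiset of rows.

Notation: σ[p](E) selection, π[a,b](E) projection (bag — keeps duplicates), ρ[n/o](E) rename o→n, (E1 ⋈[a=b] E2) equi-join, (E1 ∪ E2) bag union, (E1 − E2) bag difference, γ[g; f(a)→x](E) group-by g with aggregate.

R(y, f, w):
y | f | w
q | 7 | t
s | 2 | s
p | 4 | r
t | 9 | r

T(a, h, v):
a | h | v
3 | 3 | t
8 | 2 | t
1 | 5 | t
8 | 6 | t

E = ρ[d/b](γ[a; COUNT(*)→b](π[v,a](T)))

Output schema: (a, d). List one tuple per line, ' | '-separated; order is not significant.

Per-node cardinality:
  T → 4
  π[v,a](T) → 4
  γ[a; COUNT(*)→b](π[v,a](T)) → 3
  ρ[d/b](γ[a; COUNT(*)→b](π[v,a](T))) → 3

== RESULT ==
a | d
1 | 1
3 | 1
8 | 2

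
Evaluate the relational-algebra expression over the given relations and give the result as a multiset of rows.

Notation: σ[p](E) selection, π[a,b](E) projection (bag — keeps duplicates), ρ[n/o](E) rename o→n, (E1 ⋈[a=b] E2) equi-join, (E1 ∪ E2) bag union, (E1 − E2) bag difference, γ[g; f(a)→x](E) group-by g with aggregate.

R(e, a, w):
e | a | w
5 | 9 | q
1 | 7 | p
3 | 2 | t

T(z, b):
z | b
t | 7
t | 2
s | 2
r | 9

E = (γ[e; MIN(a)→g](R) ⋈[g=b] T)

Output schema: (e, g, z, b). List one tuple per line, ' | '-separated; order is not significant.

Stepwise |·|:
  R → 3
  γ[e; MIN(a)→g](R) → 3
  T → 4
  (γ[e; MIN(a)→g](R) ⋈[g=b] T) → 4

== RESULT ==
e | g | z | b
1 | 7 | t | 7
3 | 2 | s | 2
3 | 2 | t | 2
5 | 9 | r | 9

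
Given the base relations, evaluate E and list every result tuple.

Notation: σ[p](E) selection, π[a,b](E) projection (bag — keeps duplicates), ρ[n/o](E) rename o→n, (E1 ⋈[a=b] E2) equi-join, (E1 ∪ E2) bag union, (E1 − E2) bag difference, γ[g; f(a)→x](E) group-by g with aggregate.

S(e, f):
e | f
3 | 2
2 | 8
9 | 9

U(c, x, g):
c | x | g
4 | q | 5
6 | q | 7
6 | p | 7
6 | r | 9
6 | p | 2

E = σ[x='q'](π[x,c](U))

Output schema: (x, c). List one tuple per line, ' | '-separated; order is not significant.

Per-node cardinality:
  U → 5
  π[x,c](U) → 5
  σ[x='q'](π[x,c](U)) → 2

== RESULT ==
x | c
q | 4
q | 6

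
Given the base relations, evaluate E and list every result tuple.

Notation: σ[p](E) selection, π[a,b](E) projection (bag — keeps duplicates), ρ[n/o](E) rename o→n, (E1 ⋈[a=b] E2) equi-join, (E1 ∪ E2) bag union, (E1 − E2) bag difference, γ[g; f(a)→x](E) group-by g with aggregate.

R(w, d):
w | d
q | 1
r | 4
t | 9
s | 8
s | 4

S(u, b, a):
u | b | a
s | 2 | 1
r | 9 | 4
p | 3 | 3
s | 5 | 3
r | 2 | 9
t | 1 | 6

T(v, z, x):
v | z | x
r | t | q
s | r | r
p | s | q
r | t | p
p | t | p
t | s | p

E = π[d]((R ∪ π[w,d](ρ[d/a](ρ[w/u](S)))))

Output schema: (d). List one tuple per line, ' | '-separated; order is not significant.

Stepwise |·|:
  R → 5
  S → 6
  ρ[w/u](S) → 6
  ρ[d/a](ρ[w/u](S)) → 6
  π[w,d](ρ[d/a](ρ[w/u](S))) → 6
  (R ∪ π[w,d](ρ[d/a](ρ[w/u](S)))) → 11
  π[d]((R ∪ π[w,d](ρ[d/a](ρ[w/u](S))))) → 11

== RESULT ==
d
1
1
3
3
4
4
4
6
8
9
9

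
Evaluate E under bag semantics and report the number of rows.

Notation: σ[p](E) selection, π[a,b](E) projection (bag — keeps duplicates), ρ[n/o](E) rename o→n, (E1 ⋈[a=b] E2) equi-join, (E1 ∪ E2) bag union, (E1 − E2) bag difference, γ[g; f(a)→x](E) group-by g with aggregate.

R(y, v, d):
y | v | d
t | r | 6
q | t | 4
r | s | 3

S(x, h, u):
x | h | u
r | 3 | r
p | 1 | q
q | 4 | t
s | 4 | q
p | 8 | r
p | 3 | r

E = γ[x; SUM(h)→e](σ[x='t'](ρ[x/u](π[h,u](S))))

Row counts bottom-up:
  S → 6
  π[h,u](S) → 6
  ρ[x/u](π[h,u](S)) → 6
  σ[x='t'](ρ[x/u](π[h,u](S))) → 1
  γ[x; SUM(h)→e](σ[x='t'](ρ[x/u](π[h,u](S)))) → 1

|E| = 1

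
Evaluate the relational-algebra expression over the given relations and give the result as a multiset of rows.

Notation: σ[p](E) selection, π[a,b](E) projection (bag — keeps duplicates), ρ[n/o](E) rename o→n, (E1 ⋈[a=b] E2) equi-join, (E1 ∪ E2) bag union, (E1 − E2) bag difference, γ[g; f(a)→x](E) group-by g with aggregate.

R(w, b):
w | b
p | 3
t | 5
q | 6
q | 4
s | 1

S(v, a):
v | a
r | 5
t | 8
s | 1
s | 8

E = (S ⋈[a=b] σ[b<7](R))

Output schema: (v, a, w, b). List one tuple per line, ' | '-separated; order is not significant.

Stepwise |·|:
  S → 4
  R → 5
  σ[b<7](R) → 5
  (S ⋈[a=b] σ[b<7](R)) → 2

== RESULT ==
v | a | w | b
r | 5 | t | 5
s | 1 | s | 1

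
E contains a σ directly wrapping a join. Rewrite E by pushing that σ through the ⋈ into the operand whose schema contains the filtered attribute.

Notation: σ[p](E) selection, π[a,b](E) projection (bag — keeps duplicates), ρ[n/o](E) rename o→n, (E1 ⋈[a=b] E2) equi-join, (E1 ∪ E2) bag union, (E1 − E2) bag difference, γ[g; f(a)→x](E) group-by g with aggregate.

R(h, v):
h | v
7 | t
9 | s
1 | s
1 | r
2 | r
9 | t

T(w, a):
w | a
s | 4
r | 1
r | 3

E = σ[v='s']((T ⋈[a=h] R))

σ filters on v, owned by the right side.
E' = (T ⋈[a=h] σ[v='s'](R))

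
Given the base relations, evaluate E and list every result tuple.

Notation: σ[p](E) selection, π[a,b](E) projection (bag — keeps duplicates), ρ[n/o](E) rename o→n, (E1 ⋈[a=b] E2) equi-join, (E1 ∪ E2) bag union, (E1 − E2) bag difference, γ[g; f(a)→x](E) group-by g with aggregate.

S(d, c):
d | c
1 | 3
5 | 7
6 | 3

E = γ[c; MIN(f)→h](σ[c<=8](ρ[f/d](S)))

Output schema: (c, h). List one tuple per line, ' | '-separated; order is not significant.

Per-node cardinality:
  S → 3
  ρ[f/d](S) → 3
  σ[c<=8](ρ[f/d](S)) → 3
  γ[c; MIN(f)→h](σ[c<=8](ρ[f/d](S))) → 2

== RESULT ==
c | h
3 | 1
7 | 5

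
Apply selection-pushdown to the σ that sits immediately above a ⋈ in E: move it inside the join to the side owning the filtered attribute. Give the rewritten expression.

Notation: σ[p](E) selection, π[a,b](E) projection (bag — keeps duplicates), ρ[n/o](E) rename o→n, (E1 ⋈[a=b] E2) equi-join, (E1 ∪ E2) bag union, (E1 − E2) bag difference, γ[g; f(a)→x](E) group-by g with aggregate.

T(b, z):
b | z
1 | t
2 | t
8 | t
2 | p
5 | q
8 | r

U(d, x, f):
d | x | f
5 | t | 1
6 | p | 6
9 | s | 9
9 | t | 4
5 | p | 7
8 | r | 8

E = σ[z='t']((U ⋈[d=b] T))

σ filters on z, owned by the right side.
E' = (U ⋈[d=b] σ[z='t'](T))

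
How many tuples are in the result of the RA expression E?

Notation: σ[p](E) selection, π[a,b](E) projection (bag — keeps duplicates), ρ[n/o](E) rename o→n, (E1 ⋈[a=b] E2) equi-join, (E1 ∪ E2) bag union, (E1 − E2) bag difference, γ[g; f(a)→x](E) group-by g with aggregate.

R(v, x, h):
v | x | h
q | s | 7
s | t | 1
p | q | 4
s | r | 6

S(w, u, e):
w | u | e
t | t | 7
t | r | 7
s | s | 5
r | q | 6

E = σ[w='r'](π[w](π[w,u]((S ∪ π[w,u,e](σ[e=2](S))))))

Subexpression sizes:
  S → 4
  S → 4
  σ[e=2](S) → 0
  π[w,u,e](σ[e=2](S)) → 0
  (S ∪ π[w,u,e](σ[e=2](S))) → 4
  π[w,u]((S ∪ π[w,u,e](σ[e=2](S)))) → 4
  π[w](π[w,u]((S ∪ π[w,u,e](σ[e=2](S))))) → 4
  σ[w='r'](π[w](π[w,u]((S ∪ π[w,u,e](σ[e=2](S)))))) → 1

|E| = 1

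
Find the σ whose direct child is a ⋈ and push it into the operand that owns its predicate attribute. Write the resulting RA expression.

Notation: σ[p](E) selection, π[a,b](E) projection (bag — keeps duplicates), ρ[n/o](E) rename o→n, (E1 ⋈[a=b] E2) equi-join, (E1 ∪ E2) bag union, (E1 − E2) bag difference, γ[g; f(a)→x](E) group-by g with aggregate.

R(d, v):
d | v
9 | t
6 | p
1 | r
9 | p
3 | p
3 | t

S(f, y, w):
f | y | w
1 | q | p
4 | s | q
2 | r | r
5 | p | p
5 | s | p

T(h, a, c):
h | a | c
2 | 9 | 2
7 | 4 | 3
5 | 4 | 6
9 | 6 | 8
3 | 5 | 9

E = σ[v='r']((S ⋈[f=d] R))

σ filters on v, owned by the right side.
E' = (S ⋈[f=d] σ[v='r'](R))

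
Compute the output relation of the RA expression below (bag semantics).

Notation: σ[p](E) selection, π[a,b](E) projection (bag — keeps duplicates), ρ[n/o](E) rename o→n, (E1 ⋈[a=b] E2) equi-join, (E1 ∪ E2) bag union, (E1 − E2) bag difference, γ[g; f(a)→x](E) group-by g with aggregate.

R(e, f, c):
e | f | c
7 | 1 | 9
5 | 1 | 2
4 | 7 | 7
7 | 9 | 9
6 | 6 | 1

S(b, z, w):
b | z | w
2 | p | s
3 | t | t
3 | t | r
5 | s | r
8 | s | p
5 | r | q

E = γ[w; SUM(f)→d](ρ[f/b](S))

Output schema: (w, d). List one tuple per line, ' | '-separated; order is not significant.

Stepwise |·|:
  S → 6
  ρ[f/b](S) → 6
  γ[w; SUM(f)→d](ρ[f/b](S)) → 5

== RESULT ==
w | d
p | 8
q | 5
r | 8
s | 2
t | 3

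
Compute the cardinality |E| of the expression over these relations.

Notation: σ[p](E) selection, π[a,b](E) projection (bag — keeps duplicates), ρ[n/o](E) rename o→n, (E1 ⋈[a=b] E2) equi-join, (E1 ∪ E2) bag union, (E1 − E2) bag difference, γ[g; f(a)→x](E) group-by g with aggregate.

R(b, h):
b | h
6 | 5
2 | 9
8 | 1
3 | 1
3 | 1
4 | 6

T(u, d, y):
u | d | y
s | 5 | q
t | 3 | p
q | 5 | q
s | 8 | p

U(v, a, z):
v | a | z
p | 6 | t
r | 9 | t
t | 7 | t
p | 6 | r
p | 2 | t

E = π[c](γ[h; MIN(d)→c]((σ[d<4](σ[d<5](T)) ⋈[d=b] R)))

Row counts bottom-up:
  T → 4
  σ[d<5](T) → 1
  σ[d<4](σ[d<5](T)) → 1
  R → 6
  (σ[d<4](σ[d<5](T)) ⋈[d=b] R) → 2
  γ[h; MIN(d)→c]((σ[d<4](σ[d<5](T)) ⋈[d=b] R)) → 1
  π[c](γ[h; MIN(d)→c]((σ[d<4](σ[d<5](T)) ⋈[d=b] R))) → 1

|E| = 1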